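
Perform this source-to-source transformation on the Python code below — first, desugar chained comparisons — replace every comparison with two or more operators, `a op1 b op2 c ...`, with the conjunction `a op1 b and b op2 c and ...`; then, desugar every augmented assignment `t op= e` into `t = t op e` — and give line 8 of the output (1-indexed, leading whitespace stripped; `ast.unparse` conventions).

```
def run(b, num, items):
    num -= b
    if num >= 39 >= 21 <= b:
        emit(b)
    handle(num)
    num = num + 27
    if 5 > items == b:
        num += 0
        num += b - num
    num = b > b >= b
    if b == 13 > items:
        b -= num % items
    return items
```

Transformed code:
def run(b, num, items):
    num = num - b
    if num >= 39 and 39 >= 21 and (21 <= b):
        emit(b)
    handle(num)
    num = num + 27
    if 5 > items and items == b:
        num = num + 0
        num = num + (b - num)
    num = b > b and b >= b
    if b == 13 and 13 > items:
        b = b - num % items
    return items

num = num + 0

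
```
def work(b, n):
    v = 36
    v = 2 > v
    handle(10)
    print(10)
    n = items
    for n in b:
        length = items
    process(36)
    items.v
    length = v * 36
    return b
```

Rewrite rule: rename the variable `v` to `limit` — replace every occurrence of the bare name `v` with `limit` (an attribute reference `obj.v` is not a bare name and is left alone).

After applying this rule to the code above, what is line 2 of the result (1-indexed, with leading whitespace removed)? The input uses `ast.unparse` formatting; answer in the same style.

limit = 36

Transformed code:
def work(b, n):
    limit = 36
    limit = 2 > limit
    handle(10)
    print(10)
    n = items
    for n in b:
        length = items
    process(36)
    items.v
    length = limit * 36
    return b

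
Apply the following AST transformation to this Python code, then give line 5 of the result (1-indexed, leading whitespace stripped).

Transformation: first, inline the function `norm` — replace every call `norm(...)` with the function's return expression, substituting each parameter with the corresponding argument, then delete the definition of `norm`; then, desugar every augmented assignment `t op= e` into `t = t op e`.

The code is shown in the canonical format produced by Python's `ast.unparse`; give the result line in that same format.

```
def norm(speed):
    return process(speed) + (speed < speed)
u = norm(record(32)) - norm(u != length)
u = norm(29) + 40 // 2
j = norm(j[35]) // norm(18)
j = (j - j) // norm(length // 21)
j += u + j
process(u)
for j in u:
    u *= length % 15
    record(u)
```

Transformed code:
u = process(record(32)) + (record(32) < record(32)) - (process(u != length) + ((u != length) < (u != length)))
u = process(29) + (29 < 29) + 40 // 2
j = (process(j[35]) + (j[35] < j[35])) // (process(18) + (18 < 18))
j = (j - j) // (process(length // 21) + (length // 21 < length // 21))
j = j + (u + j)
process(u)
for j in u:
    u = u * (length % 15)
    record(u)

j = j + (u + j)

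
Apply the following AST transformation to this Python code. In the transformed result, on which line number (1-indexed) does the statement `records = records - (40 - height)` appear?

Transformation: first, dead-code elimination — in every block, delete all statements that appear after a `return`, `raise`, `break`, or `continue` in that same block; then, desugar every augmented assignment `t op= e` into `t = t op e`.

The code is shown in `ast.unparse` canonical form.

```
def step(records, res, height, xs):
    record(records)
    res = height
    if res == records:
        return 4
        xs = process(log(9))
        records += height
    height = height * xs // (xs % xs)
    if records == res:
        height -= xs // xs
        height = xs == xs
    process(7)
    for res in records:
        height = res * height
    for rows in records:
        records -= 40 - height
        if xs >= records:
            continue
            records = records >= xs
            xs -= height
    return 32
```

Transformed code:
def step(records, res, height, xs):
    record(records)
    res = height
    if res == records:
        return 4
    height = height * xs // (xs % xs)
    if records == res:
        height = height - xs // xs
        height = xs == xs
    process(7)
    for res in records:
        height = res * height
    for rows in records:
        records = records - (40 - height)
        if xs >= records:
            continue
    return 32

14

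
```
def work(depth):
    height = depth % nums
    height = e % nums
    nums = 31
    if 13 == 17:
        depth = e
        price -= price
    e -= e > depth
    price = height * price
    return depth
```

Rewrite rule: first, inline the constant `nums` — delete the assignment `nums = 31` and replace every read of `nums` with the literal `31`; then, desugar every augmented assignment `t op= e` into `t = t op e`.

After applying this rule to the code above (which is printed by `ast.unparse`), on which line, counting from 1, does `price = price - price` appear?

6

Transformed code:
def work(depth):
    height = depth % 31
    height = e % 31
    if 13 == 17:
        depth = e
        price = price - price
    e = e - (e > depth)
    price = height * price
    return depth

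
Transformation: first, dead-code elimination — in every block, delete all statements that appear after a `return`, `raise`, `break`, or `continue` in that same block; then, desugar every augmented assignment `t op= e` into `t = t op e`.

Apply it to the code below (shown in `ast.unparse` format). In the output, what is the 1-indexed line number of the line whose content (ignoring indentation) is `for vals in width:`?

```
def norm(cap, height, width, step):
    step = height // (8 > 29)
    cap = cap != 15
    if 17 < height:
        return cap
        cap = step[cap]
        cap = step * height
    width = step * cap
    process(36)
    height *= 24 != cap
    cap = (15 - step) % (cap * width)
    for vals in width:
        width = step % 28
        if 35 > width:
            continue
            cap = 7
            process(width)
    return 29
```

10

Transformed code:
def norm(cap, height, width, step):
    step = height // (8 > 29)
    cap = cap != 15
    if 17 < height:
        return cap
    width = step * cap
    process(36)
    height = height * (24 != cap)
    cap = (15 - step) % (cap * width)
    for vals in width:
        width = step % 28
        if 35 > width:
            continue
    return 29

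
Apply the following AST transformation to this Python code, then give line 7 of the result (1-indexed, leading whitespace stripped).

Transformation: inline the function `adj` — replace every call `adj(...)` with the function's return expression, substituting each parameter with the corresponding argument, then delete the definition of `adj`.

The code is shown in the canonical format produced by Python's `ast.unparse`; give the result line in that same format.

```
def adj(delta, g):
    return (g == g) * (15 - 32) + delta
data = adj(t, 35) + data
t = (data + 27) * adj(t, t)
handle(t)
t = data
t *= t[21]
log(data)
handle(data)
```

Transformed code:
data = (35 == 35) * (15 - 32) + t + data
t = (data + 27) * ((t == t) * (15 - 32) + t)
handle(t)
t = data
t *= t[21]
log(data)
handle(data)

handle(data)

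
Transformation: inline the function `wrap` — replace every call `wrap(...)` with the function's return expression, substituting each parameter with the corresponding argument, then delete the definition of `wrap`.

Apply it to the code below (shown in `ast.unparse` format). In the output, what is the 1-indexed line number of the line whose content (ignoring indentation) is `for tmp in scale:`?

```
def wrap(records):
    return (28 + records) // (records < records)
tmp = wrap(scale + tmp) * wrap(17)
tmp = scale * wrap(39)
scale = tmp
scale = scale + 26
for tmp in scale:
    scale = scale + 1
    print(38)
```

Transformed code:
tmp = (28 + (scale + tmp)) // (scale + tmp < scale + tmp) * ((28 + 17) // (17 < 17))
tmp = scale * ((28 + 39) // (39 < 39))
scale = tmp
scale = scale + 26
for tmp in scale:
    scale = scale + 1
    print(38)

5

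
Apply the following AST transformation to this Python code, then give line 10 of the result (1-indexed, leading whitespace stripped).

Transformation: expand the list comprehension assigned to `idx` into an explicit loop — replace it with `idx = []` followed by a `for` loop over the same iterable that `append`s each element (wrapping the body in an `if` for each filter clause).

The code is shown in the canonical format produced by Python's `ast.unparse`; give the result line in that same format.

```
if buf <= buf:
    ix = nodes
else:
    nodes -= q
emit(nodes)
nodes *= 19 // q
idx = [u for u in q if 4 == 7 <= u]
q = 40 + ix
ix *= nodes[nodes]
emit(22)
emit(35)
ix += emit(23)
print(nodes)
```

idx.append(u)

Transformed code:
if buf <= buf:
    ix = nodes
else:
    nodes -= q
emit(nodes)
nodes *= 19 // q
idx = []
for u in q:
    if 4 == 7 <= u:
        idx.append(u)
q = 40 + ix
ix *= nodes[nodes]
emit(22)
emit(35)
ix += emit(23)
print(nodes)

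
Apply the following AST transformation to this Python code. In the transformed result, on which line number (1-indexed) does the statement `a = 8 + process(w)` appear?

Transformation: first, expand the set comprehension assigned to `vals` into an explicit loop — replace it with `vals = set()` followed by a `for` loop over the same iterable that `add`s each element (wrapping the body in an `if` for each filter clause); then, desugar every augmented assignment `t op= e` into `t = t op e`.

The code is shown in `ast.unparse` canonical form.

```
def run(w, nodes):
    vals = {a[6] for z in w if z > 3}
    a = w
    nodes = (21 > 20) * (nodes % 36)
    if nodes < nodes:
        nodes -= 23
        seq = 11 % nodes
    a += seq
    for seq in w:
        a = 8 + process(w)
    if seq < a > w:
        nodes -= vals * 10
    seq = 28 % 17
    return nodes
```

Transformed code:
def run(w, nodes):
    vals = set()
    for z in w:
        if z > 3:
            vals.add(a[6])
    a = w
    nodes = (21 > 20) * (nodes % 36)
    if nodes < nodes:
        nodes = nodes - 23
        seq = 11 % nodes
    a = a + seq
    for seq in w:
        a = 8 + process(w)
    if seq < a > w:
        nodes = nodes - vals * 10
    seq = 28 % 17
    return nodes

13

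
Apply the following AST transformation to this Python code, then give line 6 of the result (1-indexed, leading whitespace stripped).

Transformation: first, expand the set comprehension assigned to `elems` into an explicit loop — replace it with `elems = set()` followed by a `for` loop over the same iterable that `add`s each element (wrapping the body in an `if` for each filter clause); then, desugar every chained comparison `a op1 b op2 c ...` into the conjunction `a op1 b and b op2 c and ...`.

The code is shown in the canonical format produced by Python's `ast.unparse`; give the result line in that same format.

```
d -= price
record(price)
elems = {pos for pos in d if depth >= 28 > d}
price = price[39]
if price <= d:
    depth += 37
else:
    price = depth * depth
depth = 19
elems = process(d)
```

Transformed code:
d -= price
record(price)
elems = set()
for pos in d:
    if depth >= 28 and 28 > d:
        elems.add(pos)
price = price[39]
if price <= d:
    depth += 37
else:
    price = depth * depth
depth = 19
elems = process(d)

elems.add(pos)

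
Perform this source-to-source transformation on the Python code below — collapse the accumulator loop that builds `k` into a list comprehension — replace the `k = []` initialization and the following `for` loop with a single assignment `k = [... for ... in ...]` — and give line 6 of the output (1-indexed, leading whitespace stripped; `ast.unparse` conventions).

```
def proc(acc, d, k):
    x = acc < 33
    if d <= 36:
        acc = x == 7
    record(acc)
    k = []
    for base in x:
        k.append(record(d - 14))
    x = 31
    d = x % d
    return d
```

Transformed code:
def proc(acc, d, k):
    x = acc < 33
    if d <= 36:
        acc = x == 7
    record(acc)
    k = [record(d - 14) for base in x]
    x = 31
    d = x % d
    return d

k = [record(d - 14) for base in x]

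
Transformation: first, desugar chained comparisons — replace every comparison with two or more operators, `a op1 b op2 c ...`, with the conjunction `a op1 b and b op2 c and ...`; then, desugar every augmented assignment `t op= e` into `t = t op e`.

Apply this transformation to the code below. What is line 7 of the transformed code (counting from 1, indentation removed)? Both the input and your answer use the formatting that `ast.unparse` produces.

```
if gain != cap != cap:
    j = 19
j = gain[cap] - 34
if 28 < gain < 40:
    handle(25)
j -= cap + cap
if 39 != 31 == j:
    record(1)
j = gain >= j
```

if 39 != 31 and 31 == j:

Transformed code:
if gain != cap and cap != cap:
    j = 19
j = gain[cap] - 34
if 28 < gain and gain < 40:
    handle(25)
j = j - (cap + cap)
if 39 != 31 and 31 == j:
    record(1)
j = gain >= j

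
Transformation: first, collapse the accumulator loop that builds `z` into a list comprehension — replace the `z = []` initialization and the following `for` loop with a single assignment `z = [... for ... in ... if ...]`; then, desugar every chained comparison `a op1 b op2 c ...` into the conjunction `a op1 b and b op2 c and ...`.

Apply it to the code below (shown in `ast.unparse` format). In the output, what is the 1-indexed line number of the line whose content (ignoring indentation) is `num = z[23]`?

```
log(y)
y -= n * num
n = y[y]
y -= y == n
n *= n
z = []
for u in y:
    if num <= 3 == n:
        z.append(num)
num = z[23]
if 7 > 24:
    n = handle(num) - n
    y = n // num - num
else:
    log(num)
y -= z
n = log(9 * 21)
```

7

Transformed code:
log(y)
y -= n * num
n = y[y]
y -= y == n
n *= n
z = [num for u in y if num <= 3 and 3 == n]
num = z[23]
if 7 > 24:
    n = handle(num) - n
    y = n // num - num
else:
    log(num)
y -= z
n = log(9 * 21)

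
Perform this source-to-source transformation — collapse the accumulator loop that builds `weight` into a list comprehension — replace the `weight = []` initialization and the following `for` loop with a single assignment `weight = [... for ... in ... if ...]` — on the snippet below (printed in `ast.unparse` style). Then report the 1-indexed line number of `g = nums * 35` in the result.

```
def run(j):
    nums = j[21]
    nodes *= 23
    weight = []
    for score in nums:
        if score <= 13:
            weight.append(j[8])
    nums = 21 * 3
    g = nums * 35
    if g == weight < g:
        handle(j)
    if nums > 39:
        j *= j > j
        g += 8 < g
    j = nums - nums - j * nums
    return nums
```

6

Transformed code:
def run(j):
    nums = j[21]
    nodes *= 23
    weight = [j[8] for score in nums if score <= 13]
    nums = 21 * 3
    g = nums * 35
    if g == weight < g:
        handle(j)
    if nums > 39:
        j *= j > j
        g += 8 < g
    j = nums - nums - j * nums
    return nums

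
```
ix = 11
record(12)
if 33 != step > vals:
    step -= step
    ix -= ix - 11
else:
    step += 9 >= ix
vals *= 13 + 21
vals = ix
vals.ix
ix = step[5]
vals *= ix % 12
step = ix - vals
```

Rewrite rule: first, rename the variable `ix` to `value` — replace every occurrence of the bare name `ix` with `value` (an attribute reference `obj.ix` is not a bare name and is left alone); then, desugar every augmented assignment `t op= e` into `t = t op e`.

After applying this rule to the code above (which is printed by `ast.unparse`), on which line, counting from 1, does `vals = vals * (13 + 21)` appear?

8

Transformed code:
value = 11
record(12)
if 33 != step > vals:
    step = step - step
    value = value - (value - 11)
else:
    step = step + (9 >= value)
vals = vals * (13 + 21)
vals = value
vals.ix
value = step[5]
vals = vals * (value % 12)
step = value - vals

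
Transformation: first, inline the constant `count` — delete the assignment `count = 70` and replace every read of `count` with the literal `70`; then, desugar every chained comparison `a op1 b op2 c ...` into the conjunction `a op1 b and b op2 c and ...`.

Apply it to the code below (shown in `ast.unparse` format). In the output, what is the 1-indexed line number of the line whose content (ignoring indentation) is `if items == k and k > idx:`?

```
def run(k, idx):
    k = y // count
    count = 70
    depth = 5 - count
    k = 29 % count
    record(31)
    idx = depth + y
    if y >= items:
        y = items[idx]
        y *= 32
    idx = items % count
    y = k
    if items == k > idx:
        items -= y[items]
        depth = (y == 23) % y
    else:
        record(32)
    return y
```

Transformed code:
def run(k, idx):
    k = y // 70
    depth = 5 - 70
    k = 29 % 70
    record(31)
    idx = depth + y
    if y >= items:
        y = items[idx]
        y *= 32
    idx = items % 70
    y = k
    if items == k and k > idx:
        items -= y[items]
        depth = (y == 23) % y
    else:
        record(32)
    return y

12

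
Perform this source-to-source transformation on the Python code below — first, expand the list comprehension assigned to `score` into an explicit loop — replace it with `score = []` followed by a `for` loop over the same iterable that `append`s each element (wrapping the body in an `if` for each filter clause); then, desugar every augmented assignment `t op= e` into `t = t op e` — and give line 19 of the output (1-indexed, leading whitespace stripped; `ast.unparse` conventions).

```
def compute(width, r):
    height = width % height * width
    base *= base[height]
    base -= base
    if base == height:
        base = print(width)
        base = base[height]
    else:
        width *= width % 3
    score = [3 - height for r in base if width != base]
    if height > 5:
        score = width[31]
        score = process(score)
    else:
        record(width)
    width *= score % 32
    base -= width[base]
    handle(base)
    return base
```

Transformed code:
def compute(width, r):
    height = width % height * width
    base = base * base[height]
    base = base - base
    if base == height:
        base = print(width)
        base = base[height]
    else:
        width = width * (width % 3)
    score = []
    for r in base:
        if width != base:
            score.append(3 - height)
    if height > 5:
        score = width[31]
        score = process(score)
    else:
        record(width)
    width = width * (score % 32)
    base = base - width[base]
    handle(base)
    return base

width = width * (score % 32)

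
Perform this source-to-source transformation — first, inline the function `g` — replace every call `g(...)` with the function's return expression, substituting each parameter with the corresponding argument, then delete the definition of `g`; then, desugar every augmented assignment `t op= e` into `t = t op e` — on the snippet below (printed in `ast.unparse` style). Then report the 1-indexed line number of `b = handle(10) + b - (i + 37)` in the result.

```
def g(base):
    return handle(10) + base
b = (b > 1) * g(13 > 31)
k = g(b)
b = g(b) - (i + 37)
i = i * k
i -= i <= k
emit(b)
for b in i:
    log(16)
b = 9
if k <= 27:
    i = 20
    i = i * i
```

Transformed code:
b = (b > 1) * (handle(10) + (13 > 31))
k = handle(10) + b
b = handle(10) + b - (i + 37)
i = i * k
i = i - (i <= k)
emit(b)
for b in i:
    log(16)
b = 9
if k <= 27:
    i = 20
    i = i * i

3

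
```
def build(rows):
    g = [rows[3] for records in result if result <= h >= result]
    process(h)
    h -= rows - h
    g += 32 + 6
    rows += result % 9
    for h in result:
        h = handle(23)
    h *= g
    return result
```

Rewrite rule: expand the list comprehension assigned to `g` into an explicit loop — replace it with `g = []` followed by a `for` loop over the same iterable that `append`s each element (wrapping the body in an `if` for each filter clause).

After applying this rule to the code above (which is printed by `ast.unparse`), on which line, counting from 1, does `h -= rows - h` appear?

7

Transformed code:
def build(rows):
    g = []
    for records in result:
        if result <= h >= result:
            g.append(rows[3])
    process(h)
    h -= rows - h
    g += 32 + 6
    rows += result % 9
    for h in result:
        h = handle(23)
    h *= g
    return result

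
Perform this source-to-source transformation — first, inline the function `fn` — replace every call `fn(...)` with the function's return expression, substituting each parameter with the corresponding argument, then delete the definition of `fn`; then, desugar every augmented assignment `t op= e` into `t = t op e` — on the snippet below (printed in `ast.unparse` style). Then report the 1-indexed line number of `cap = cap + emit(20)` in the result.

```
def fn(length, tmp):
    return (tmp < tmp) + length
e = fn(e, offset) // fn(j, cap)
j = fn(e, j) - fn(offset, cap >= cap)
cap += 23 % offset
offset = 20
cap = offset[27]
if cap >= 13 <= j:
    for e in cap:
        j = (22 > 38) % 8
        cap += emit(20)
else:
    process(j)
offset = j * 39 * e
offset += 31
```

Transformed code:
e = ((offset < offset) + e) // ((cap < cap) + j)
j = (j < j) + e - (((cap >= cap) < (cap >= cap)) + offset)
cap = cap + 23 % offset
offset = 20
cap = offset[27]
if cap >= 13 <= j:
    for e in cap:
        j = (22 > 38) % 8
        cap = cap + emit(20)
else:
    process(j)
offset = j * 39 * e
offset = offset + 31

9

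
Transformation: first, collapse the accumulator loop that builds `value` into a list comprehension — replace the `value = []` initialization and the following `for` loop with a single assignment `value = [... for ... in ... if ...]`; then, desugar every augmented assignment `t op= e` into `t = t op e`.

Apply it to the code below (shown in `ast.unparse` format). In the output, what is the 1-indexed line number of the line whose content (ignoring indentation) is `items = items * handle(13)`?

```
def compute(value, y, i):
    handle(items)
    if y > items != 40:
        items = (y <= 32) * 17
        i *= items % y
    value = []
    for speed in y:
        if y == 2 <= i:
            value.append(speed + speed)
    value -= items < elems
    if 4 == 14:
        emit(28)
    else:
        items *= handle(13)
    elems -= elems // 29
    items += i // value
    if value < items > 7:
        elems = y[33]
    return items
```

Transformed code:
def compute(value, y, i):
    handle(items)
    if y > items != 40:
        items = (y <= 32) * 17
        i = i * (items % y)
    value = [speed + speed for speed in y if y == 2 <= i]
    value = value - (items < elems)
    if 4 == 14:
        emit(28)
    else:
        items = items * handle(13)
    elems = elems - elems // 29
    items = items + i // value
    if value < items > 7:
        elems = y[33]
    return items

11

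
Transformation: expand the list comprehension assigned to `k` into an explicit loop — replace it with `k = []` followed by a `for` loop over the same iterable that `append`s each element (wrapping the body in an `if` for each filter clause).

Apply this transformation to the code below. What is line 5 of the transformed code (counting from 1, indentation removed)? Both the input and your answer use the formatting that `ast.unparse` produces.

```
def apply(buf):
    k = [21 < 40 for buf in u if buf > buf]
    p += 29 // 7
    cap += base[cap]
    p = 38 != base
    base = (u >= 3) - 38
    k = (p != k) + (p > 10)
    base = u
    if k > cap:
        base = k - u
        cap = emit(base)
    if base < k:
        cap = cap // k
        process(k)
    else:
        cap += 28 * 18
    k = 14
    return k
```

Transformed code:
def apply(buf):
    k = []
    for buf in u:
        if buf > buf:
            k.append(21 < 40)
    p += 29 // 7
    cap += base[cap]
    p = 38 != base
    base = (u >= 3) - 38
    k = (p != k) + (p > 10)
    base = u
    if k > cap:
        base = k - u
        cap = emit(base)
    if base < k:
        cap = cap // k
        process(k)
    else:
        cap += 28 * 18
    k = 14
    return k

k.append(21 < 40)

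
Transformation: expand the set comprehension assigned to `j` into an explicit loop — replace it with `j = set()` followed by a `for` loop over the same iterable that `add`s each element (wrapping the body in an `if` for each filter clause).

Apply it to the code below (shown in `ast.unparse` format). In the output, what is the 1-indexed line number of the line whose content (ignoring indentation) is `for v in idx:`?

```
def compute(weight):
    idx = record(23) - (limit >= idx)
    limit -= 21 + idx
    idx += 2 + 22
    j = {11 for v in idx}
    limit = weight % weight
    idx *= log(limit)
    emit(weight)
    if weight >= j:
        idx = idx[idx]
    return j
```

6

Transformed code:
def compute(weight):
    idx = record(23) - (limit >= idx)
    limit -= 21 + idx
    idx += 2 + 22
    j = set()
    for v in idx:
        j.add(11)
    limit = weight % weight
    idx *= log(limit)
    emit(weight)
    if weight >= j:
        idx = idx[idx]
    return j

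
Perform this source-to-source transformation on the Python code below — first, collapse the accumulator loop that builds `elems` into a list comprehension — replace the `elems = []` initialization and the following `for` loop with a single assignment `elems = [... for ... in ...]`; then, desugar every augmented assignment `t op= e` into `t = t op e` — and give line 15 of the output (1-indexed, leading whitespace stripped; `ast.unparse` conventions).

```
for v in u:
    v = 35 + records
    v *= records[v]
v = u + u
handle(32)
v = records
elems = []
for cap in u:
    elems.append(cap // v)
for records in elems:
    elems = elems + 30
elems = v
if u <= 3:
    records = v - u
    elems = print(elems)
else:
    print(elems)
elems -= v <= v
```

print(elems)

Transformed code:
for v in u:
    v = 35 + records
    v = v * records[v]
v = u + u
handle(32)
v = records
elems = [cap // v for cap in u]
for records in elems:
    elems = elems + 30
elems = v
if u <= 3:
    records = v - u
    elems = print(elems)
else:
    print(elems)
elems = elems - (v <= v)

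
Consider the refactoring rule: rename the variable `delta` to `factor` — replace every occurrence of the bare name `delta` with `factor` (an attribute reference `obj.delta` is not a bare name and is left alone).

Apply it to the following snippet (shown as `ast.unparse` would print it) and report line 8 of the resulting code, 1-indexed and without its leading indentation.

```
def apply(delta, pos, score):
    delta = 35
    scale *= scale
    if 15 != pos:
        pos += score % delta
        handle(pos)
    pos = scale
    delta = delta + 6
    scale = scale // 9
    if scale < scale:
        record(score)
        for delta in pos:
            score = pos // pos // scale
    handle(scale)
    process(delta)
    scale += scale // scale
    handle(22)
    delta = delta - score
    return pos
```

factor = factor + 6

Transformed code:
def apply(factor, pos, score):
    factor = 35
    scale *= scale
    if 15 != pos:
        pos += score % factor
        handle(pos)
    pos = scale
    factor = factor + 6
    scale = scale // 9
    if scale < scale:
        record(score)
        for factor in pos:
            score = pos // pos // scale
    handle(scale)
    process(factor)
    scale += scale // scale
    handle(22)
    factor = factor - score
    return pos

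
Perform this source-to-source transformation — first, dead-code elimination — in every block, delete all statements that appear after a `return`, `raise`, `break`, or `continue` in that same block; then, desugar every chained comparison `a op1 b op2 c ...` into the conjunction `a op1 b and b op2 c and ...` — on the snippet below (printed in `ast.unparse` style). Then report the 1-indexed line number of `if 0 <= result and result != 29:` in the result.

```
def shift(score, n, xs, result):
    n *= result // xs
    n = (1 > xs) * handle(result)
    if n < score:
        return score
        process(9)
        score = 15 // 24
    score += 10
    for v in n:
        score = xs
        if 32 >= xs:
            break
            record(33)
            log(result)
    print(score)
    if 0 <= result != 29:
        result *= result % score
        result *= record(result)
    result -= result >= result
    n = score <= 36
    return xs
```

12

Transformed code:
def shift(score, n, xs, result):
    n *= result // xs
    n = (1 > xs) * handle(result)
    if n < score:
        return score
    score += 10
    for v in n:
        score = xs
        if 32 >= xs:
            break
    print(score)
    if 0 <= result and result != 29:
        result *= result % score
        result *= record(result)
    result -= result >= result
    n = score <= 36
    return xs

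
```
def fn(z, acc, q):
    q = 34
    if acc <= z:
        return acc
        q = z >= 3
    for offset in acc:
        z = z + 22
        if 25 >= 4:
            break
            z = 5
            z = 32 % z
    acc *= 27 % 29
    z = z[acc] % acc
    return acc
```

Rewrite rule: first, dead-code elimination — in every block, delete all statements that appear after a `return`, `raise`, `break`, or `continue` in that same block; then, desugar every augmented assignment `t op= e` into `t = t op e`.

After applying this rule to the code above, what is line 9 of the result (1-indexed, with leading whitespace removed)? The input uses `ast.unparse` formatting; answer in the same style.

acc = acc * (27 % 29)

Transformed code:
def fn(z, acc, q):
    q = 34
    if acc <= z:
        return acc
    for offset in acc:
        z = z + 22
        if 25 >= 4:
            break
    acc = acc * (27 % 29)
    z = z[acc] % acc
    return acc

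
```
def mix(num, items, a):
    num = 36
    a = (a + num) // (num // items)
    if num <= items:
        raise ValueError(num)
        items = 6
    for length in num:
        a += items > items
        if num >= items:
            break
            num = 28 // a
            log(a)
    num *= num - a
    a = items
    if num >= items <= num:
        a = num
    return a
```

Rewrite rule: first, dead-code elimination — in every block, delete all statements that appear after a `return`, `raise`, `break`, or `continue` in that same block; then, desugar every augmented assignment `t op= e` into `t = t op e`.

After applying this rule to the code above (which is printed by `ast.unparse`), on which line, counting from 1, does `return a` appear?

Transformed code:
def mix(num, items, a):
    num = 36
    a = (a + num) // (num // items)
    if num <= items:
        raise ValueError(num)
    for length in num:
        a = a + (items > items)
        if num >= items:
            break
    num = num * (num - a)
    a = items
    if num >= items <= num:
        a = num
    return a

14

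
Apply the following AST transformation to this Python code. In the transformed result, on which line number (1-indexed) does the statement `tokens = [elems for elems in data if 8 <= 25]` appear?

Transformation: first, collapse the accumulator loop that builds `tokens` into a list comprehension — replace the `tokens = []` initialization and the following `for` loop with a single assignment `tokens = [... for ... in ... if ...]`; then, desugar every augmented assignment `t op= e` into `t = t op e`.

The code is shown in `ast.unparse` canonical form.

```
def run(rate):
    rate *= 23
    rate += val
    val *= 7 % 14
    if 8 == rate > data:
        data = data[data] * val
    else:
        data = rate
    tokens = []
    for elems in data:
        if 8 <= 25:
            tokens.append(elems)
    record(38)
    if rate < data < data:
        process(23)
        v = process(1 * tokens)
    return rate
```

9

Transformed code:
def run(rate):
    rate = rate * 23
    rate = rate + val
    val = val * (7 % 14)
    if 8 == rate > data:
        data = data[data] * val
    else:
        data = rate
    tokens = [elems for elems in data if 8 <= 25]
    record(38)
    if rate < data < data:
        process(23)
        v = process(1 * tokens)
    return rate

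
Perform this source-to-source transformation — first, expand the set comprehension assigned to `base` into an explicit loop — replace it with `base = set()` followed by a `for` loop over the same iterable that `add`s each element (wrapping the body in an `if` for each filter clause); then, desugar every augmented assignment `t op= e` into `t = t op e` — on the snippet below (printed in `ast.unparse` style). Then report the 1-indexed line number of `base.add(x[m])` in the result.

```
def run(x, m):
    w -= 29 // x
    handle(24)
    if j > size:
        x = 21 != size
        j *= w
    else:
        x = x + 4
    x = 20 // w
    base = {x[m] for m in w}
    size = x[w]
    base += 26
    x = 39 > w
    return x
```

12

Transformed code:
def run(x, m):
    w = w - 29 // x
    handle(24)
    if j > size:
        x = 21 != size
        j = j * w
    else:
        x = x + 4
    x = 20 // w
    base = set()
    for m in w:
        base.add(x[m])
    size = x[w]
    base = base + 26
    x = 39 > w
    return x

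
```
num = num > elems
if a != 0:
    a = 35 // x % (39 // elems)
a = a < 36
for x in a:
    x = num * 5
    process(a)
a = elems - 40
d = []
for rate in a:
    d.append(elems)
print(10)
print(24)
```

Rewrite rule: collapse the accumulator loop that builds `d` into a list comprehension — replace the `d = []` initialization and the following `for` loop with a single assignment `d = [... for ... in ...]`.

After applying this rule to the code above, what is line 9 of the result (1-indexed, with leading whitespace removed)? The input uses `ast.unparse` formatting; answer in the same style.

Transformed code:
num = num > elems
if a != 0:
    a = 35 // x % (39 // elems)
a = a < 36
for x in a:
    x = num * 5
    process(a)
a = elems - 40
d = [elems for rate in a]
print(10)
print(24)

d = [elems for rate in a]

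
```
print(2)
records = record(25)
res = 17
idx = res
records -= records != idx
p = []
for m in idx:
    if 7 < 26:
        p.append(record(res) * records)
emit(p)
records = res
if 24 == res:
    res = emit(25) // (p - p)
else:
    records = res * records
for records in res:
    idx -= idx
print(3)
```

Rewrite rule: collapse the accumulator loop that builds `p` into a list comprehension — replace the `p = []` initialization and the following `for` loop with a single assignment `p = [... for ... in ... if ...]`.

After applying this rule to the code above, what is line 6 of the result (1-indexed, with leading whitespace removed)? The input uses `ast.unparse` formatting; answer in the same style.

Transformed code:
print(2)
records = record(25)
res = 17
idx = res
records -= records != idx
p = [record(res) * records for m in idx if 7 < 26]
emit(p)
records = res
if 24 == res:
    res = emit(25) // (p - p)
else:
    records = res * records
for records in res:
    idx -= idx
print(3)

p = [record(res) * records for m in idx if 7 < 26]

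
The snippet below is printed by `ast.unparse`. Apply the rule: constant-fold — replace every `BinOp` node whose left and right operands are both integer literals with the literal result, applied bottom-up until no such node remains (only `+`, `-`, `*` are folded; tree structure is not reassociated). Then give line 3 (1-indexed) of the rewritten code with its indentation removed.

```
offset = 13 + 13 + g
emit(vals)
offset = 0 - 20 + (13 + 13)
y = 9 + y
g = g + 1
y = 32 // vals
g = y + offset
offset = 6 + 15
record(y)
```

offset = 6

Transformed code:
offset = 26 + g
emit(vals)
offset = 6
y = 9 + y
g = g + 1
y = 32 // vals
g = y + offset
offset = 21
record(y)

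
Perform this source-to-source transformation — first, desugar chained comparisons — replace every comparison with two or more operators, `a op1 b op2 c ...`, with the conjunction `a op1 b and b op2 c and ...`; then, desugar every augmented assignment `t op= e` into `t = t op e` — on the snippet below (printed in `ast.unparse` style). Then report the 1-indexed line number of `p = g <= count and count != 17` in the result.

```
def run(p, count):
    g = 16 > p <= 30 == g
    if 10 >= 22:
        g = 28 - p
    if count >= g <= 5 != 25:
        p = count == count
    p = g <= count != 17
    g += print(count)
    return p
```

7

Transformed code:
def run(p, count):
    g = 16 > p and p <= 30 and (30 == g)
    if 10 >= 22:
        g = 28 - p
    if count >= g and g <= 5 and (5 != 25):
        p = count == count
    p = g <= count and count != 17
    g = g + print(count)
    return p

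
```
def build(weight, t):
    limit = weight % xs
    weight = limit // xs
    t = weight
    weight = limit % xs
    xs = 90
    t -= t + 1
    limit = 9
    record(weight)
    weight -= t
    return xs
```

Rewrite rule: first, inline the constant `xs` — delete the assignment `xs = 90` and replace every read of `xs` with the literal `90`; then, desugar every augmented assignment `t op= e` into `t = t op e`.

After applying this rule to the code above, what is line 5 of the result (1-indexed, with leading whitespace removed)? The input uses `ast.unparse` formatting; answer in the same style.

Transformed code:
def build(weight, t):
    limit = weight % 90
    weight = limit // 90
    t = weight
    weight = limit % 90
    t = t - (t + 1)
    limit = 9
    record(weight)
    weight = weight - t
    return 90

weight = limit % 90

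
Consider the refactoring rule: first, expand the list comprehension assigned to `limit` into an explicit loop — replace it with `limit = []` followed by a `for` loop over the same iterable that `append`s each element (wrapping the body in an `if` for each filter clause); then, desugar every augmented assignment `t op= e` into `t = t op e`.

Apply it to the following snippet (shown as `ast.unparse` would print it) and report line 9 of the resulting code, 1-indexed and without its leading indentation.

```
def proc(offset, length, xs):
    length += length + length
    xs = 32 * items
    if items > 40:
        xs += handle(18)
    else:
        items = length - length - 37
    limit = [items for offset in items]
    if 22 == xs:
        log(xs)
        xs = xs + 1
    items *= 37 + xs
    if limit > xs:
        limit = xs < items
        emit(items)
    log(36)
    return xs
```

Transformed code:
def proc(offset, length, xs):
    length = length + (length + length)
    xs = 32 * items
    if items > 40:
        xs = xs + handle(18)
    else:
        items = length - length - 37
    limit = []
    for offset in items:
        limit.append(items)
    if 22 == xs:
        log(xs)
        xs = xs + 1
    items = items * (37 + xs)
    if limit > xs:
        limit = xs < items
        emit(items)
    log(36)
    return xs

for offset in items:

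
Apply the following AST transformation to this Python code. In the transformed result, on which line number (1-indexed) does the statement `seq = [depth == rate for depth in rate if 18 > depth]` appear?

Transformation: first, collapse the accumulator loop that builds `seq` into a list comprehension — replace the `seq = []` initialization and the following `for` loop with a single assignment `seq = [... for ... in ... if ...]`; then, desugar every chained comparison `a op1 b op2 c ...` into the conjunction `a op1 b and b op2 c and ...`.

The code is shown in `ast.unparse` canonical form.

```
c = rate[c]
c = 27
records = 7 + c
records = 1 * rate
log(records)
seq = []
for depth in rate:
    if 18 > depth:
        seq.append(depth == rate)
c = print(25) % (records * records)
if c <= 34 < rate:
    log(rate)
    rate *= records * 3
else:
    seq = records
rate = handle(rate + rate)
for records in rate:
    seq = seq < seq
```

Transformed code:
c = rate[c]
c = 27
records = 7 + c
records = 1 * rate
log(records)
seq = [depth == rate for depth in rate if 18 > depth]
c = print(25) % (records * records)
if c <= 34 and 34 < rate:
    log(rate)
    rate *= records * 3
else:
    seq = records
rate = handle(rate + rate)
for records in rate:
    seq = seq < seq

6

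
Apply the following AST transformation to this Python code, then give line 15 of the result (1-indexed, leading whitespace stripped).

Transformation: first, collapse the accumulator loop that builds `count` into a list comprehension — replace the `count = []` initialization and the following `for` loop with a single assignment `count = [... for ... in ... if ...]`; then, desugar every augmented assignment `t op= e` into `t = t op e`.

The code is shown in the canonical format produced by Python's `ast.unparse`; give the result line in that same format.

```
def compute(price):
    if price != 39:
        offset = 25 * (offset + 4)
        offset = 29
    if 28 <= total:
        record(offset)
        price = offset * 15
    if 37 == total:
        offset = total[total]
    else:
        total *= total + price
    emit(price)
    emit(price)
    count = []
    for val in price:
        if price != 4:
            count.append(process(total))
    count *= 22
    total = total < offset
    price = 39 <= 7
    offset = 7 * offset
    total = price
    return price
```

count = count * 22

Transformed code:
def compute(price):
    if price != 39:
        offset = 25 * (offset + 4)
        offset = 29
    if 28 <= total:
        record(offset)
        price = offset * 15
    if 37 == total:
        offset = total[total]
    else:
        total = total * (total + price)
    emit(price)
    emit(price)
    count = [process(total) for val in price if price != 4]
    count = count * 22
    total = total < offset
    price = 39 <= 7
    offset = 7 * offset
    total = price
    return price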